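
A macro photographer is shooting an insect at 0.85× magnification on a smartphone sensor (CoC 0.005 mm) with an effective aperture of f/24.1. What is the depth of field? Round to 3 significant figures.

0.334 mm

At magnification m, DoF ≈ 2·N_eff·c/m² = 2 × 24.1 × 0.005 / 0.85² = 0.241 / 0.7225 ≈ 0.334 mm.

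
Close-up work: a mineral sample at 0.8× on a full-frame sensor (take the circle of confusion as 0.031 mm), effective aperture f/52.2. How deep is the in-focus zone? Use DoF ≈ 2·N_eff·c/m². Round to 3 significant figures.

5.06 mm

At magnification m, DoF ≈ 2·N_eff·c/m² = 2 × 52.2 × 0.031 / 0.8² = 3.236 / 0.64 ≈ 5.06 mm.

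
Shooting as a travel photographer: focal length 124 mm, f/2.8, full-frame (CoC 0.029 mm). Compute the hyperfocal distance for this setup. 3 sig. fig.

189 m

Hyperfocal distance H = f²/(N·c) + f = 124²/(2.8 × 0.029) + 124 = 15376/0.0812 + 124 ≈ 189483.6 mm ≈ 189 m.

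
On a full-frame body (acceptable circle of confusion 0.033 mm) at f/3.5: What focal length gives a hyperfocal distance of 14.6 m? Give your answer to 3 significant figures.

From H = f²/(N·c) + f, with f ≪ H: f ≈ √(H·N·c) = √(14600 × 3.5 × 0.033) = √1686.3 ≈ 41.06 mm.
Exact: f² + N·c·f − N·c·H = 0 ⇒ f = (−N·c + √((N·c)² + 4·N·c·H))/2 = (−0.1155 + √6745.2)/2 ≈ 41.007 mm ≈ 41.0 mm.

41.0 mm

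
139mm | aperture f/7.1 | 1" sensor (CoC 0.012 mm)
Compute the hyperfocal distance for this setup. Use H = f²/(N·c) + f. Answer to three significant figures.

Hyperfocal distance H = f²/(N·c) + f = 139²/(7.1 × 0.012) + 139 = 19321/0.0852 + 139 ≈ 226911.3 mm ≈ 227 m.

227 m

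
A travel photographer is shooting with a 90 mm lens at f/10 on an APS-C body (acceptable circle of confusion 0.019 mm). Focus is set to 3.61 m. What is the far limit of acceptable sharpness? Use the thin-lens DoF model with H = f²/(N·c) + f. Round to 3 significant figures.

3.93 m

Hyperfocal distance H = f²/(N·c) + f = 90²/(10 × 0.019) + 90 = 8100/0.19 + 90 ≈ 42721.6 mm ≈ 42.72 m.
Far limit Df = s·(H − f)/(H − s) = 3610 × (42721.6 − 90) / (42721.6 − 3610) = 3610 × 42631.6 / 39111.6 ≈ 3934.9 mm ≈ 3.93 m.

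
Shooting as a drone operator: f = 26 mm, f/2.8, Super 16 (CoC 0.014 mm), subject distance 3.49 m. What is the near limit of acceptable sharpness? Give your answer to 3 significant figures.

2.91 m

Hyperfocal distance H = f²/(N·c) + f = 26²/(2.8 × 0.014) + 26 = 676/0.0392 + 26 ≈ 17270.9 mm ≈ 17.27 m.
Near limit Dn = s·(H − f)/(H + s − 2f) = 3490 × (17270.9 − 26) / (17270.9 + 3490 − 2 × 26) = 3490 × 17244.9 / 20708.9 ≈ 2906.2 mm ≈ 2.91 m.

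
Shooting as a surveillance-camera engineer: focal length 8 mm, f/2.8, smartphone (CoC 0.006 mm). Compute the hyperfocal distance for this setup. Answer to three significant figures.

Hyperfocal distance H = f²/(N·c) + f = 8²/(2.8 × 0.006) + 8 = 64/0.0168 + 8 ≈ 3817.5 mm ≈ 3.82 m.

3.82 m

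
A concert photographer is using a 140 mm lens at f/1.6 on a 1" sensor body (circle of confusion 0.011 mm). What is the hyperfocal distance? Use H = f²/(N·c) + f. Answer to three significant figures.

Hyperfocal distance H = f²/(N·c) + f = 140²/(1.6 × 0.011) + 140 = 19600/0.0176 + 140 ≈ 1113776.4 mm ≈ 1110 m.

1110 m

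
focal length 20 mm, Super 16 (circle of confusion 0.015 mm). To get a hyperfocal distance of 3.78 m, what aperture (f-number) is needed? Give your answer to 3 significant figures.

f/7.09

Rearrange H = f²/(N·c) + f for N: N = f² / ((H − f)·c).
N = 20² / ((3780 − 20) × 0.015) = 400 / 56.40 ≈ 7.09.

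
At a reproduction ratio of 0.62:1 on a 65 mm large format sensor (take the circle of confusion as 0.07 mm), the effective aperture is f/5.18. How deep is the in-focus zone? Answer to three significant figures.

1.89 mm

At magnification m, DoF ≈ 2·N_eff·c/m² = 2 × 5.18 × 0.07 / 0.62² = 0.7252 / 0.3844 ≈ 1.89 mm.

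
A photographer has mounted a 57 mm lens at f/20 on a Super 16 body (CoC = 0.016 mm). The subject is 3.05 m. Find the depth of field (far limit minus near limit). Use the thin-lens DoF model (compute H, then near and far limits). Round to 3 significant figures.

Hyperfocal distance H = f²/(N·c) + f = 57²/(20 × 0.016) + 57 = 3249/0.32 + 57 ≈ 10210.1 mm ≈ 10.21 m.
Near limit Dn = s·(H − f)/(H + s − 2f) = 3050 × (10210.1 − 57) / (10210.1 + 3050 − 2 × 57) = 3050 × 10153.1 / 13146.1 ≈ 2355.6 mm.
Far limit Df = s·(H − f)/(H − s) = 3050 × (10210.1 − 57) / (10210.1 − 3050) = 3050 × 10153.1 / 7160.1 ≈ 4324.9 mm.
Depth of field = Df − Dn = 4324.9 − 2355.6 ≈ 1969.3 mm ≈ 1.97 m.

1.97 m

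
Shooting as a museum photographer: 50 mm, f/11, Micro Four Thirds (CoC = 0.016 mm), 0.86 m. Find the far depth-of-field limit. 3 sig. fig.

Hyperfocal distance H = f²/(N·c) + f = 50²/(11 × 0.016) + 50 = 2500/0.176 + 50 ≈ 14254.5 mm ≈ 14.25 m.
Far limit Df = s·(H − f)/(H − s) = 860 × (14254.5 − 50) / (14254.5 − 860) = 860 × 14204.5 / 13394.5 ≈ 912.01 mm ≈ 0.912 m.

0.912 m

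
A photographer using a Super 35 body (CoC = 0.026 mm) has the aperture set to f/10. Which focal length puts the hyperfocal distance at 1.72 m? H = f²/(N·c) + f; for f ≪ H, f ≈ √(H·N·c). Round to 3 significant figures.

From H = f²/(N·c) + f, with f ≪ H: f ≈ √(H·N·c) = √(1720 × 10 × 0.026) = √447.20 ≈ 21.15 mm.
Exact: f² + N·c·f − N·c·H = 0 ⇒ f = (−N·c + √((N·c)² + 4·N·c·H))/2 = (−0.26 + √1788.9)/2 ≈ 21.018 mm ≈ 21.0 mm.

21.0 mm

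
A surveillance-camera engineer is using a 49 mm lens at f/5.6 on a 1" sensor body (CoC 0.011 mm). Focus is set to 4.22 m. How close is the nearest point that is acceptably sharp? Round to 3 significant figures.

3.81 m

Hyperfocal distance H = f²/(N·c) + f = 49²/(5.6 × 0.011) + 49 = 2401/0.0616 + 49 ≈ 39026.3 mm ≈ 39.03 m.
Near limit Dn = s·(H − f)/(H + s − 2f) = 4220 × (39026.3 − 49) / (39026.3 + 4220 − 2 × 49) = 4220 × 38977.3 / 43148.3 ≈ 3812.1 mm ≈ 3.81 m.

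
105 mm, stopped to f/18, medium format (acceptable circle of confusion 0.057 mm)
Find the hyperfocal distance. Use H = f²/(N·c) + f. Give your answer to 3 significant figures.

Hyperfocal distance H = f²/(N·c) + f = 105²/(18 × 0.057) + 105 = 11025/1.026 + 105 ≈ 10850.6 mm ≈ 10.9 m.

10.9 m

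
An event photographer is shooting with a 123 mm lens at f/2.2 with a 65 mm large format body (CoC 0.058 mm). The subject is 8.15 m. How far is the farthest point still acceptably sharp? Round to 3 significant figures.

Hyperfocal distance H = f²/(N·c) + f = 123²/(2.2 × 0.058) + 123 = 15129/0.1276 + 123 ≈ 118688.8 mm ≈ 118.7 m.
Far limit Df = s·(H − f)/(H − s) = 8150 × (118688.8 − 123) / (118688.8 − 8150) = 8150 × 118565.8 / 110538.8 ≈ 8741.8 mm ≈ 8.74 m.

8.74 m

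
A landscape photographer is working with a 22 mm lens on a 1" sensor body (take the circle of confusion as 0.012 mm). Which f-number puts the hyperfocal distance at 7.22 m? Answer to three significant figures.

Rearrange H = f²/(N·c) + f for N: N = f² / ((H − f)·c).
N = 22² / ((7220 − 22) × 0.012) = 484 / 86.38 ≈ 5.60.

f/5.60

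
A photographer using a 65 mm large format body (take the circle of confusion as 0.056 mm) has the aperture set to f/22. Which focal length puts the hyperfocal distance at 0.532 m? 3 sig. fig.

From H = f²/(N·c) + f, with f ≪ H: f ≈ √(H·N·c) = √(532 × 22 × 0.056) = √655.42 ≈ 25.60 mm.
Exact: f² + N·c·f − N·c·H = 0 ⇒ f = (−N·c + √((N·c)² + 4·N·c·H))/2 = (−1.232 + √2623.2)/2 ≈ 24.993 mm ≈ 25.0 mm.

25.0 mm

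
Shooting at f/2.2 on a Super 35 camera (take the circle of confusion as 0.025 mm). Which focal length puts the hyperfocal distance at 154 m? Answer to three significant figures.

From H = f²/(N·c) + f, with f ≪ H: f ≈ √(H·N·c) = √(154000 × 2.2 × 0.025) = √8470.0 ≈ 92.03 mm.
The +f correction barely moves this — solving exactly, f² + N·c·f − N·c·H = 0 ⇒ f = (−N·c + √((N·c)² + 4·N·c·H))/2 = (−0.055 + √33880)/2 ≈ 92.005 mm, so f ≈ 92.0 mm.

92.0 mm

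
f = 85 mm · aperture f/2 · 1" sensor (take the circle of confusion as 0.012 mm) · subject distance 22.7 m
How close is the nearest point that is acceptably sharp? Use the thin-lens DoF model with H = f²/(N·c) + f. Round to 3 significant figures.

21.1 m

Hyperfocal distance H = f²/(N·c) + f = 85²/(2 × 0.012) + 85 = 7225/0.024 + 85 ≈ 301126.7 mm ≈ 301.1 m.
Near limit Dn = s·(H − f)/(H + s − 2f) = 22700 × (301126.7 − 85) / (301126.7 + 22700 − 2 × 85) = 22700 × 301041.7 / 323656.7 ≈ 21114 mm ≈ 21.1 m.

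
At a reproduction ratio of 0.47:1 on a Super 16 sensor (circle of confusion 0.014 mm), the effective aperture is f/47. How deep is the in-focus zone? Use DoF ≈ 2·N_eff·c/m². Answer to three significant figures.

5.96 mm

At magnification m, DoF ≈ 2·N_eff·c/m² = 2 × 47 × 0.014 / 0.47² = 1.316 / 0.2209 ≈ 5.96 mm.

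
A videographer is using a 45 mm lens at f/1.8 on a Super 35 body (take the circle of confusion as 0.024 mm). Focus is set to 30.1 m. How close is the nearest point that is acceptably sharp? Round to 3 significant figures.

18.3 m

Hyperfocal distance H = f²/(N·c) + f = 45²/(1.8 × 0.024) + 45 = 2025/0.0432 + 45 ≈ 46920.0 mm ≈ 46.92 m.
Near limit Dn = s·(H − f)/(H + s − 2f) = 30100 × (46920.0 − 45) / (46920.0 + 30100 − 2 × 45) = 30100 × 46875.0 / 76930.0 ≈ 18341 mm ≈ 18.3 m.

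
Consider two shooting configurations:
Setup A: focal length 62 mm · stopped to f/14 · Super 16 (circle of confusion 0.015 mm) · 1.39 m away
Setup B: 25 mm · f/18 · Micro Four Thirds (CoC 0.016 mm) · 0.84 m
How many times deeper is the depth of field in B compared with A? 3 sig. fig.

3.62

Setup A: H = 62²/(14×0.015) + 62 ≈ 18366.8 mm; DoF = Df − Dn = 1498.73 − 1295.98 ≈ 202.75 mm.
Setup B: H = 25²/(18×0.016) + 25 ≈ 2195.1 mm; DoF = Df − Dn = 1345.19 − 610.66 ≈ 734.53 mm.
Ratio = 734.53 / 202.75 ≈ 3.62.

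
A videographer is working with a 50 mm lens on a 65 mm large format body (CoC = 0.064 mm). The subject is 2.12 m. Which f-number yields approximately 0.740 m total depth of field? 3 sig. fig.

Write h = H − f = f²/(N·c). The thin-lens limits are Dn = s·h/(h + (s−f)) and Df = s·h/(h − (s−f)), so DoF = Df − Dn = 2·s·(s−f)·h / (h² − (s−f)²).
That is a quadratic in h: DoF·h² − 2·s·(s−f)·h − DoF·(s−f)² = 0 ⇒ h = (s−f)·(s + √(s² + DoF²)) / DoF = 2070 × (2120 + √(2120² + 740²)) / 740 = 2070 × (2120 + 2245.44) / 740 ≈ 12211 mm.
Then N = f²/(c·h) = 50² / (0.064 × 12211) = 2500 / 781.53 ≈ 3.20.

f/3.20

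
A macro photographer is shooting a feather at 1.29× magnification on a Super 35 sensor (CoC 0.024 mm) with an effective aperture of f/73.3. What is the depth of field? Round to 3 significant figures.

At magnification m, DoF ≈ 2·N_eff·c/m² = 2 × 73.3 × 0.024 / 1.29² = 3.518 / 1.664 ≈ 2.11 mm.

2.11 mm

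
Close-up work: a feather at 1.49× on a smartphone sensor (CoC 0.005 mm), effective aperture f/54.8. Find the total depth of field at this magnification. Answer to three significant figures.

At magnification m, DoF ≈ 2·N_eff·c/m² = 2 × 54.8 × 0.005 / 1.49² = 0.548 / 2.22 ≈ 0.247 mm.

0.247 mm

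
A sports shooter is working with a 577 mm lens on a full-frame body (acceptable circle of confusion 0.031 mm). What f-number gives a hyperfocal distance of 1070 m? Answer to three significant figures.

f/10

Rearrange H = f²/(N·c) + f for N: N = f² / ((H − f)·c).
N = 577² / ((1070000 − 577) × 0.031) = 332929 / 33152 ≈ 10.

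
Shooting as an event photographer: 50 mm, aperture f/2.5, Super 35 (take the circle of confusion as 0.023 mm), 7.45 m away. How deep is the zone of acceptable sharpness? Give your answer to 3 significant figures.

Hyperfocal distance H = f²/(N·c) + f = 50²/(2.5 × 0.023) + 50 = 2500/0.0575 + 50 ≈ 43528.3 mm ≈ 43.53 m.
Near limit Dn = s·(H − f)/(H + s − 2f) = 7450 × (43528.3 − 50) / (43528.3 + 7450 − 2 × 50) = 7450 × 43478.3 / 50878.3 ≈ 6366.4 mm.
Far limit Df = s·(H − f)/(H − s) = 7450 × (43528.3 − 50) / (43528.3 − 7450) = 7450 × 43478.3 / 36078.3 ≈ 8978.1 mm.
Depth of field = Df − Dn = 8978.1 − 6366.4 ≈ 2611.7 mm ≈ 2.61 m.

2.61 m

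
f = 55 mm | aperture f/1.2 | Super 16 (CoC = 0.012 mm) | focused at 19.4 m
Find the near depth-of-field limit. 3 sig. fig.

Hyperfocal distance H = f²/(N·c) + f = 55²/(1.2 × 0.012) + 55 = 3025/0.0144 + 55 ≈ 210124.4 mm ≈ 210.1 m.
Near limit Dn = s·(H − f)/(H + s − 2f) = 19400 × (210124.4 − 55) / (210124.4 + 19400 − 2 × 55) = 19400 × 210069.4 / 229414.4 ≈ 17764 mm ≈ 17.8 m.

17.8 m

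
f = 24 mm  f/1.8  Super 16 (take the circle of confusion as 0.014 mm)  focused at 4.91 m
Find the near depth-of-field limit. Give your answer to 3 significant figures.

Hyperfocal distance H = f²/(N·c) + f = 24²/(1.8 × 0.014) + 24 = 576/0.0252 + 24 ≈ 22881.1 mm ≈ 22.88 m.
Near limit Dn = s·(H − f)/(H + s − 2f) = 4910 × (22881.1 − 24) / (22881.1 + 4910 − 2 × 24) = 4910 × 22857.1 / 27743.1 ≈ 4045.3 mm ≈ 4.05 m.

4.05 m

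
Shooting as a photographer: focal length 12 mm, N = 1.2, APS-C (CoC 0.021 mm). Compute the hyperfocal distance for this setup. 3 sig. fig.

Hyperfocal distance H = f²/(N·c) + f = 12²/(1.2 × 0.021) + 12 = 144/0.0252 + 12 ≈ 5726.3 mm ≈ 5.73 m.

5.73 m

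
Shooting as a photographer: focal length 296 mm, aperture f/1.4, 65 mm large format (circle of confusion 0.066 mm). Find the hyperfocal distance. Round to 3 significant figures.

Hyperfocal distance H = f²/(N·c) + f = 296²/(1.4 × 0.066) + 296 = 87616/0.0924 + 296 ≈ 948521.1 mm ≈ 949 m.

949 m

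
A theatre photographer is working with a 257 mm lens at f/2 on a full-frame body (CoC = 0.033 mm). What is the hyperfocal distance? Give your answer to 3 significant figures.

Hyperfocal distance H = f²/(N·c) + f = 257²/(2 × 0.033) + 257 = 66049/0.066 + 257 ≈ 1000999.4 mm ≈ 1000 m.

1000 m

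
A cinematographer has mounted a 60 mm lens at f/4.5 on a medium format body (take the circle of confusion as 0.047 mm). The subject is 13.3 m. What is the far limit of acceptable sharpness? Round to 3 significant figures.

59.9 m

Hyperfocal distance H = f²/(N·c) + f = 60²/(4.5 × 0.047) + 60 = 3600/0.2115 + 60 ≈ 17081.3 mm ≈ 17.08 m.
Far limit Df = s·(H − f)/(H − s) = 13300 × (17081.3 − 60) / (17081.3 − 13300) = 13300 × 17021.3 / 3781.3 ≈ 59869 mm ≈ 59.9 m.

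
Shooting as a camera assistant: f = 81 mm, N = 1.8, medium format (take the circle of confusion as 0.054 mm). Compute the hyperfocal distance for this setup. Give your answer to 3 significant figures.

67.6 m

Hyperfocal distance H = f²/(N·c) + f = 81²/(1.8 × 0.054) + 81 = 6561/0.0972 + 81 ≈ 67581.0 mm ≈ 67.6 m.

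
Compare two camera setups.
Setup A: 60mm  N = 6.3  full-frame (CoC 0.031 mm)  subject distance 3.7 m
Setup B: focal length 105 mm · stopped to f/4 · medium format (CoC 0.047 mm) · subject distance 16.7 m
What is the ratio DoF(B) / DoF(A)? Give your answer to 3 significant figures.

6.76

Setup A: H = 60²/(6.3×0.031) + 60 ≈ 18493.2 mm; DoF = Df − Dn = 4610.4 − 3089.8 ≈ 1520.6 mm.
Setup B: H = 105²/(4×0.047) + 105 ≈ 58748.6 mm; DoF = Df − Dn = 23291 − 13017 ≈ 10274 mm.
Ratio = 10274 / 1520.6 ≈ 6.76.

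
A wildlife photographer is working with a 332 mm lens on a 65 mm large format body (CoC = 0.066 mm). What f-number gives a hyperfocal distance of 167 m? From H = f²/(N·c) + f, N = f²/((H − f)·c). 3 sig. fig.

f/10

Rearrange H = f²/(N·c) + f for N: N = f² / ((H − f)·c).
N = 332² / ((167000 − 332) × 0.066) = 110224 / 11000 ≈ 10.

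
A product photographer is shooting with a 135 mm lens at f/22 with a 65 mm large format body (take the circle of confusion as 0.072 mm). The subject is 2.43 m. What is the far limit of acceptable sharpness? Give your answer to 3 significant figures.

3.04 m

Hyperfocal distance H = f²/(N·c) + f = 135²/(22 × 0.072) + 135 = 18225/1.584 + 135 ≈ 11640.7 mm ≈ 11.64 m.
Far limit Df = s·(H − f)/(H − s) = 2430 × (11640.7 − 135) / (11640.7 − 2430) = 2430 × 11505.7 / 9210.7 ≈ 3035.5 mm ≈ 3.04 m.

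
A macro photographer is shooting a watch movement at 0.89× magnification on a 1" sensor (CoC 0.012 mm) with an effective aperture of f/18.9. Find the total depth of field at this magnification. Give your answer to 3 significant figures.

At magnification m, DoF ≈ 2·N_eff·c/m² = 2 × 18.9 × 0.012 / 0.89² = 0.4536 / 0.7921 ≈ 0.573 mm.

0.573 mm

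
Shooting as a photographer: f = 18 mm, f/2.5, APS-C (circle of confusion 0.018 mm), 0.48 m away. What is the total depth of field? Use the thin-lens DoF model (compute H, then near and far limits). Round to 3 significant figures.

Hyperfocal distance H = f²/(N·c) + f = 18²/(2.5 × 0.018) + 18 = 324/0.045 + 18 ≈ 7218.0 mm ≈ 7.218 m.
Near limit Dn = s·(H − f)/(H + s − 2f) = 480 × (7218.0 − 18) / (7218.0 + 480 − 2 × 18) = 480 × 7200.0 / 7662.0 ≈ 451.057 mm.
Far limit Df = s·(H − f)/(H − s) = 480 × (7218.0 − 18) / (7218.0 − 480) = 480 × 7200.0 / 6738.0 ≈ 512.912 mm.
Depth of field = Df − Dn = 512.912 − 451.057 ≈ 61.855 mm.

61.9 mm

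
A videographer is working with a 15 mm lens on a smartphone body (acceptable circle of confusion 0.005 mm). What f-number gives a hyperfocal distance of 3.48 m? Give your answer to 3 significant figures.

Rearrange H = f²/(N·c) + f for N: N = f² / ((H − f)·c).
N = 15² / ((3480 − 15) × 0.005) = 225 / 17.32 ≈ 13.

f/13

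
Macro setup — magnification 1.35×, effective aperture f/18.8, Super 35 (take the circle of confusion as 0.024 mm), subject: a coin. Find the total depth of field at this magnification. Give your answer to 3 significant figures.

0.495 mm

At magnification m, DoF ≈ 2·N_eff·c/m² = 2 × 18.8 × 0.024 / 1.35² = 0.9024 / 1.823 ≈ 0.495 mm.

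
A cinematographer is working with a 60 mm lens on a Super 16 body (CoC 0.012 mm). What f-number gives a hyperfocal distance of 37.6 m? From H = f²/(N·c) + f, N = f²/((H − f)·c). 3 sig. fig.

f/7.99

Rearrange H = f²/(N·c) + f for N: N = f² / ((H − f)·c).
N = 60² / ((37600 − 60) × 0.012) = 3600 / 450.5 ≈ 7.99.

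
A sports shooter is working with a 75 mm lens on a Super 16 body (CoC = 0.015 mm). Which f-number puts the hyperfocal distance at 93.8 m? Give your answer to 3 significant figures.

f/4

Rearrange H = f²/(N·c) + f for N: N = f² / ((H − f)·c).
N = 75² / ((93800 − 75) × 0.015) = 5625 / 1406 ≈ 4.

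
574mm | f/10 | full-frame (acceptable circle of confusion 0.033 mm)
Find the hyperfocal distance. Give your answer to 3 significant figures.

999 m

Hyperfocal distance H = f²/(N·c) + f = 574²/(10 × 0.033) + 574 = 329476/0.33 + 574 ≈ 998986.1 mm ≈ 999 m.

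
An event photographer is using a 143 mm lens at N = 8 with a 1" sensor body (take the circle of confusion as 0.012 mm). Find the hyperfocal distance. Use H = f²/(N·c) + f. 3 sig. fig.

213 m

Hyperfocal distance H = f²/(N·c) + f = 143²/(8 × 0.012) + 143 = 20449/0.096 + 143 ≈ 213153.4 mm ≈ 213 m.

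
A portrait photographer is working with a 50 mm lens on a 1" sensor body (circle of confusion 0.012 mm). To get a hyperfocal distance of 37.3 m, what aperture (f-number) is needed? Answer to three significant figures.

Rearrange H = f²/(N·c) + f for N: N = f² / ((H − f)·c).
N = 50² / ((37300 − 50) × 0.012) = 2500 / 447.0 ≈ 5.59.

f/5.59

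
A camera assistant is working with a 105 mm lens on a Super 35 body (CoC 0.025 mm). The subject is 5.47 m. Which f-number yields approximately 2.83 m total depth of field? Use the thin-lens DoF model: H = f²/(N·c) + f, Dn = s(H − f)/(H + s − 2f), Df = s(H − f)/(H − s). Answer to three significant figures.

Write h = H − f = f²/(N·c). The thin-lens limits are Dn = s·h/(h + (s−f)) and Df = s·h/(h − (s−f)), so DoF = Df − Dn = 2·s·(s−f)·h / (h² − (s−f)²).
That is a quadratic in h: DoF·h² − 2·s·(s−f)·h − DoF·(s−f)² = 0 ⇒ h = (s−f)·(s + √(s² + DoF²)) / DoF = 5365 × (5470 + √(5470² + 2830²)) / 2830 = 5365 × (5470 + 6158.72) / 2830 ≈ 22045 mm.
Then N = f²/(c·h) = 105² / (0.025 × 22045) = 11025 / 551.13 ≈ 20.

f/20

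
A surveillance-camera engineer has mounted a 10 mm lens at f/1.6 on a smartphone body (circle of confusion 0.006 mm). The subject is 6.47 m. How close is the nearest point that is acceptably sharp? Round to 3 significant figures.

3.99 m

Hyperfocal distance H = f²/(N·c) + f = 10²/(1.6 × 0.006) + 10 = 100/0.0096 + 10 ≈ 10426.7 mm ≈ 10.43 m.
Near limit Dn = s·(H − f)/(H + s − 2f) = 6470 × (10426.7 − 10) / (10426.7 + 6470 − 2 × 10) = 6470 × 10416.7 / 16876.7 ≈ 3993.4 mm ≈ 3.99 m.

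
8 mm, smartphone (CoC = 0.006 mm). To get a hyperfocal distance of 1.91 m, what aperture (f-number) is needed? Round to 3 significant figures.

Rearrange H = f²/(N·c) + f for N: N = f² / ((H − f)·c).
N = 8² / ((1910 − 8) × 0.006) = 64 / 11.41 ≈ 5.61.

f/5.61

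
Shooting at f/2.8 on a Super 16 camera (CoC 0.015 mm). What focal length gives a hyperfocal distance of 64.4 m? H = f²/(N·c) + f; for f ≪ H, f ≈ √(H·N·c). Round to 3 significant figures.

52.0 mm

From H = f²/(N·c) + f, with f ≪ H: f ≈ √(H·N·c) = √(64400 × 2.8 × 0.015) = √2704.8 ≈ 52.01 mm.
The +f correction barely moves this — solving exactly, f² + N·c·f − N·c·H = 0 ⇒ f = (−N·c + √((N·c)² + 4·N·c·H))/2 = (−0.042 + √10819)/2 ≈ 51.987 mm, so f ≈ 52.0 mm.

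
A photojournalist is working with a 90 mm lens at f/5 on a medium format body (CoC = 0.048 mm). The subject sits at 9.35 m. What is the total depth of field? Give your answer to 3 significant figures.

5.55 m

Hyperfocal distance H = f²/(N·c) + f = 90²/(5 × 0.048) + 90 = 8100/0.24 + 90 ≈ 33840.0 mm ≈ 33.84 m.
Near limit Dn = s·(H − f)/(H + s − 2f) = 9350 × (33840.0 − 90) / (33840.0 + 9350 − 2 × 90) = 9350 × 33750.0 / 43010.0 ≈ 7337.0 mm.
Far limit Df = s·(H − f)/(H − s) = 9350 × (33840.0 − 90) / (33840.0 − 9350) = 9350 × 33750.0 / 24490.0 ≈ 12885.4 mm.
Depth of field = Df − Dn = 12885.4 − 7337.0 ≈ 5548.4 mm ≈ 5.55 m.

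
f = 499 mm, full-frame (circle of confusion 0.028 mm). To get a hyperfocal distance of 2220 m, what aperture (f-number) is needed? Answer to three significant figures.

Rearrange H = f²/(N·c) + f for N: N = f² / ((H − f)·c).
N = 499² / ((2220000 − 499) × 0.028) = 249001 / 62146 ≈ 4.01.

f/4.01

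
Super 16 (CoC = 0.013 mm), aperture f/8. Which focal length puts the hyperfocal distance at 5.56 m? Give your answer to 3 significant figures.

From H = f²/(N·c) + f, with f ≪ H: f ≈ √(H·N·c) = √(5560 × 8 × 0.013) = √578.24 ≈ 24.05 mm.
Exact: f² + N·c·f − N·c·H = 0 ⇒ f = (−N·c + √((N·c)² + 4·N·c·H))/2 = (−0.104 + √2313.0)/2 ≈ 23.995 mm ≈ 24.0 mm.

24.0 mm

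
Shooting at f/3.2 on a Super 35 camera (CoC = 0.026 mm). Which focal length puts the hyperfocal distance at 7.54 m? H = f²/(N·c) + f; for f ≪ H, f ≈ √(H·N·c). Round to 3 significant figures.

From H = f²/(N·c) + f, with f ≪ H: f ≈ √(H·N·c) = √(7540 × 3.2 × 0.026) = √627.33 ≈ 25.05 mm.
Exact: f² + N·c·f − N·c·H = 0 ⇒ f = (−N·c + √((N·c)² + 4·N·c·H))/2 = (−0.0832 + √2509.3)/2 ≈ 25.005 mm ≈ 25.0 mm.

25.0 mm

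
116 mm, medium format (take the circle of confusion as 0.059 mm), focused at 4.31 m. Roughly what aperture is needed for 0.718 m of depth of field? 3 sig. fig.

Write h = H − f = f²/(N·c). The thin-lens limits are Dn = s·h/(h + (s−f)) and Df = s·h/(h − (s−f)), so DoF = Df − Dn = 2·s·(s−f)·h / (h² − (s−f)²).
That is a quadratic in h: DoF·h² − 2·s·(s−f)·h − DoF·(s−f)² = 0 ⇒ h = (s−f)·(s + √(s² + DoF²)) / DoF = 4194 × (4310 + √(4310² + 718²)) / 718 = 4194 × (4310 + 4369.40) / 718 ≈ 50698 mm.
Then N = f²/(c·h) = 116² / (0.059 × 50698) = 13456 / 2991.2 ≈ 4.50.

f/4.50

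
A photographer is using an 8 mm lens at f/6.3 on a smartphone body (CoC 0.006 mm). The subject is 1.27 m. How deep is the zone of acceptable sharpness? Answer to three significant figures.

Hyperfocal distance H = f²/(N·c) + f = 8²/(6.3 × 0.006) + 8 = 64/0.0378 + 8 ≈ 1701.1 mm ≈ 1.701 m.
Near limit Dn = s·(H − f)/(H + s − 2f) = 1270 × (1701.1 − 8) / (1701.1 + 1270 − 2 × 8) = 1270 × 1693.1 / 2955.1 ≈ 727.6 mm.
Far limit Df = s·(H − f)/(H − s) = 1270 × (1701.1 − 8) / (1701.1 − 1270) = 1270 × 1693.1 / 431.1 ≈ 4987.6 mm.
Depth of field = Df − Dn = 4987.6 − 727.6 ≈ 4260.0 mm ≈ 4.26 m.

4.26 m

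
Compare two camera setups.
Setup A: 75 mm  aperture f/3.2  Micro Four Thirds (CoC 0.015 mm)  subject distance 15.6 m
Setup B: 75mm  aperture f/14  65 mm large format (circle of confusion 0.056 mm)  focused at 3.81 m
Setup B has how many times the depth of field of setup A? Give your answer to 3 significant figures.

Setup A: H = 75²/(3.2×0.015) + 75 ≈ 117262.5 mm; DoF = Df − Dn = 17982.3 − 13775.1 ≈ 4207.2 mm.
Setup B: H = 75²/(14×0.056) + 75 ≈ 7249.7 mm; DoF = Df − Dn = 7947.0 − 2505.6 ≈ 5441.4 mm.
Ratio = 5441.4 / 4207.2 ≈ 1.29.

1.29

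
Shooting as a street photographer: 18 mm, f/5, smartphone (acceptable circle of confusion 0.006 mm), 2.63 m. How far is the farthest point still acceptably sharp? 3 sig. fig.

Hyperfocal distance H = f²/(N·c) + f = 18²/(5 × 0.006) + 18 = 324/0.03 + 18 ≈ 10818.0 mm ≈ 10.82 m.
Far limit Df = s·(H − f)/(H − s) = 2630 × (10818.0 − 18) / (10818.0 − 2630) = 2630 × 10800.0 / 8188.0 ≈ 3469.0 mm ≈ 3.47 m.

3.47 m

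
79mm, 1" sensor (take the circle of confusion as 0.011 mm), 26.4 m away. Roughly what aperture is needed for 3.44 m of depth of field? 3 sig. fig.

Write h = H − f = f²/(N·c). The thin-lens limits are Dn = s·h/(h + (s−f)) and Df = s·h/(h − (s−f)), so DoF = Df − Dn = 2·s·(s−f)·h / (h² − (s−f)²).
That is a quadratic in h: DoF·h² − 2·s·(s−f)·h − DoF·(s−f)² = 0 ⇒ h = (s−f)·(s + √(s² + DoF²)) / DoF = 26321 × (26400 + √(26400² + 3440²)) / 3440 = 26321 × (26400 + 26623.2) / 3440 ≈ 405704 mm.
Then N = f²/(c·h) = 79² / (0.011 × 405704) = 6241 / 4462.7 ≈ 1.40.

f/1.40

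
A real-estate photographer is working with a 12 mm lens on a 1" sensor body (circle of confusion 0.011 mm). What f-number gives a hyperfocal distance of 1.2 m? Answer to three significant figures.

Rearrange H = f²/(N·c) + f for N: N = f² / ((H − f)·c).
N = 12² / ((1200 − 12) × 0.011) = 144 / 13.07 ≈ 11.

f/11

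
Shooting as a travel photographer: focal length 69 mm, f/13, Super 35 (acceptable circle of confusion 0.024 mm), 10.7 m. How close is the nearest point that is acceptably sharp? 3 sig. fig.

Hyperfocal distance H = f²/(N·c) + f = 69²/(13 × 0.024) + 69 = 4761/0.312 + 69 ≈ 15328.6 mm ≈ 15.33 m.
Near limit Dn = s·(H − f)/(H + s − 2f) = 10700 × (15328.6 − 69) / (15328.6 + 10700 − 2 × 69) = 10700 × 15259.6 / 25890.6 ≈ 6306.5 mm ≈ 6.31 m.

6.31 m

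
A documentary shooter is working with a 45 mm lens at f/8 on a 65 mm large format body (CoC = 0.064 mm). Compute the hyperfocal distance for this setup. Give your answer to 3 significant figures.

4.00 m

Hyperfocal distance H = f²/(N·c) + f = 45²/(8 × 0.064) + 45 = 2025/0.512 + 45 ≈ 4000.1 mm ≈ 4.00 m.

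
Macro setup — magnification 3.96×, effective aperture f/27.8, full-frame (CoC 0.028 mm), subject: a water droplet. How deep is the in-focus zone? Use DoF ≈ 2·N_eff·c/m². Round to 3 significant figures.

At magnification m, DoF ≈ 2·N_eff·c/m² = 2 × 27.8 × 0.028 / 3.96² = 1.557 / 15.68 ≈ 0.0993 mm.

0.0993 mm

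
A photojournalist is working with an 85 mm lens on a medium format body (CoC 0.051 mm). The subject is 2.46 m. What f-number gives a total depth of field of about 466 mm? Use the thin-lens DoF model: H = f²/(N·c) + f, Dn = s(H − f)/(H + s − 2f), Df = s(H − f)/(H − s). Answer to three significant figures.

Write h = H − f = f²/(N·c). The thin-lens limits are Dn = s·h/(h + (s−f)) and Df = s·h/(h − (s−f)), so DoF = Df − Dn = 2·s·(s−f)·h / (h² − (s−f)²).
That is a quadratic in h: DoF·h² − 2·s·(s−f)·h − DoF·(s−f)² = 0 ⇒ h = (s−f)·(s + √(s² + DoF²)) / DoF = 2375 × (2460 + √(2460² + 466²)) / 466 = 2375 × (2460 + 2503.75) / 466 ≈ 25298 mm.
Then N = f²/(c·h) = 85² / (0.051 × 25298) = 7225 / 1290.2 ≈ 5.60.

f/5.60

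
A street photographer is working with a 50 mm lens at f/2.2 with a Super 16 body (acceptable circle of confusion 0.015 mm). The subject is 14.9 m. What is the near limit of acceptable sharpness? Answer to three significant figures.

12.5 m

Hyperfocal distance H = f²/(N·c) + f = 50²/(2.2 × 0.015) + 50 = 2500/0.033 + 50 ≈ 75807.6 mm ≈ 75.81 m.
Near limit Dn = s·(H − f)/(H + s − 2f) = 14900 × (75807.6 − 50) / (75807.6 + 14900 − 2 × 50) = 14900 × 75757.6 / 90607.6 ≈ 12458 mm ≈ 12.5 m.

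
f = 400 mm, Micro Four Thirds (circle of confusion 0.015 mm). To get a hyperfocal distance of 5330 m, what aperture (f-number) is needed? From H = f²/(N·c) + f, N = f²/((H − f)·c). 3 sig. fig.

Rearrange H = f²/(N·c) + f for N: N = f² / ((H − f)·c).
N = 400² / ((5330000 − 400) × 0.015) = 160000 / 79944 ≈ 2.00.

f/2.00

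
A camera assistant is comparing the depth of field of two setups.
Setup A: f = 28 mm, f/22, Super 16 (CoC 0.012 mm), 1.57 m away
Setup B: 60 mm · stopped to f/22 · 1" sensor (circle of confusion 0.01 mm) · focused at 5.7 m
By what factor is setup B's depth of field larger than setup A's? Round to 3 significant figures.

2.00

Setup A: H = 28²/(22×0.012) + 28 ≈ 2997.7 mm; DoF = Df − Dn = 3265.7 − 1033.4 ≈ 2232.3 mm.
Setup B: H = 60²/(22×0.01) + 60 ≈ 16423.6 mm; DoF = Df − Dn = 8697.9 − 4239.0 ≈ 4458.9 mm.
Ratio = 4458.9 / 2232.3 ≈ 2.00.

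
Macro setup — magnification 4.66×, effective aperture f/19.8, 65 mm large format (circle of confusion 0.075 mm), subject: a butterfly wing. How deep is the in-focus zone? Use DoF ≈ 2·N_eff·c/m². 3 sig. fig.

0.137 mm

At magnification m, DoF ≈ 2·N_eff·c/m² = 2 × 19.8 × 0.075 / 4.66² = 2.97 / 21.72 ≈ 0.137 mm.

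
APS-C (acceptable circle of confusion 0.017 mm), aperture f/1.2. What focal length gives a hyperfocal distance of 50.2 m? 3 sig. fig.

From H = f²/(N·c) + f, with f ≪ H: f ≈ √(H·N·c) = √(50200 × 1.2 × 0.017) = √1024.1 ≈ 32.00 mm.
The +f correction barely moves this — solving exactly, f² + N·c·f − N·c·H = 0 ⇒ f = (−N·c + √((N·c)² + 4·N·c·H))/2 = (−0.0204 + √4096.3)/2 ≈ 31.991 mm, so f ≈ 32.0 mm.

32.0 mm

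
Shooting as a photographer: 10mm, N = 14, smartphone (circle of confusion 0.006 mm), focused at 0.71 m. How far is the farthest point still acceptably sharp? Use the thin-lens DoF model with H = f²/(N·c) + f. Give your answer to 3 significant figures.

1.72 m

Hyperfocal distance H = f²/(N·c) + f = 10²/(14 × 0.006) + 10 = 100/0.084 + 10 ≈ 1200.5 mm ≈ 1.200 m.
Far limit Df = s·(H − f)/(H − s) = 710 × (1200.5 − 10) / (1200.5 − 710) = 710 × 1190.5 / 490.5 ≈ 1723.3 mm ≈ 1.72 m.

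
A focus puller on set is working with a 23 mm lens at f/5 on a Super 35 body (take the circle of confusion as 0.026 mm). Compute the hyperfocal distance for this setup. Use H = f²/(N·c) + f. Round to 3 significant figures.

Hyperfocal distance H = f²/(N·c) + f = 23²/(5 × 0.026) + 23 = 529/0.13 + 23 ≈ 4092.2 mm ≈ 4.09 m.

4.09 m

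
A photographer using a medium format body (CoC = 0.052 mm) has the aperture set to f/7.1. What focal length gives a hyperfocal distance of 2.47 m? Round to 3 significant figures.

30.0 mm

From H = f²/(N·c) + f, with f ≪ H: f ≈ √(H·N·c) = √(2470 × 7.1 × 0.052) = √911.92 ≈ 30.20 mm.
Exact: f² + N·c·f − N·c·H = 0 ⇒ f = (−N·c + √((N·c)² + 4·N·c·H))/2 = (−0.3692 + √3647.8)/2 ≈ 30.014 mm ≈ 30.0 mm.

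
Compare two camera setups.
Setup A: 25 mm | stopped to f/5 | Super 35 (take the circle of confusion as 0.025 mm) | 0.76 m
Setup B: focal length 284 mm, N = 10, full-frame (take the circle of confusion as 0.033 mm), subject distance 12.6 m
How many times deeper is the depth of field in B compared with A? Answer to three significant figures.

5.57

Setup A: H = 25²/(5×0.025) + 25 ≈ 5025.0 mm; DoF = Df − Dn = 890.97 − 662.60 ≈ 228.37 mm.
Setup B: H = 284²/(10×0.033) + 284 ≈ 244696.1 mm; DoF = Df − Dn = 13268.6 − 11995.5 ≈ 1273.1 mm.
Ratio = 1273.1 / 228.37 ≈ 5.57.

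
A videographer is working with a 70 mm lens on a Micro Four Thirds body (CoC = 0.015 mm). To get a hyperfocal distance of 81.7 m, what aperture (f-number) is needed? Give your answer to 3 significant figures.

f/4

Rearrange H = f²/(N·c) + f for N: N = f² / ((H − f)·c).
N = 70² / ((81700 − 70) × 0.015) = 4900 / 1224 ≈ 4.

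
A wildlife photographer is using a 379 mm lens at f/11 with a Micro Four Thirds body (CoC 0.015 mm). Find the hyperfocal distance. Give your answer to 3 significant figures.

871 m

Hyperfocal distance H = f²/(N·c) + f = 379²/(11 × 0.015) + 379 = 143641/0.165 + 379 ≈ 870930.5 mm ≈ 871 m.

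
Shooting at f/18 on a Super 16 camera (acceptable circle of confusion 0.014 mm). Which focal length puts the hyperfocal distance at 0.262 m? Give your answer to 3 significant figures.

8.00 mm

From H = f²/(N·c) + f, with f ≪ H: f ≈ √(H·N·c) = √(262 × 18 × 0.014) = √66.024 ≈ 8.126 mm.
Exact: f² + N·c·f − N·c·H = 0 ⇒ f = (−N·c + √((N·c)² + 4·N·c·H))/2 = (−0.252 + √264.16)/2 ≈ 8.0005 mm ≈ 8.00 mm.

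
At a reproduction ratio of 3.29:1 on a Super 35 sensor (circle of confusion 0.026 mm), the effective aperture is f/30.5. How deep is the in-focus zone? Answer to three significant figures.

0.147 mm

At magnification m, DoF ≈ 2·N_eff·c/m² = 2 × 30.5 × 0.026 / 3.29² = 1.586 / 10.82 ≈ 0.147 mm.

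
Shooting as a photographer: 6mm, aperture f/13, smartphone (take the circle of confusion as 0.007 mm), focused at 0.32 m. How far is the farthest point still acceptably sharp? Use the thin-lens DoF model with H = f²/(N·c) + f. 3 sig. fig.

Hyperfocal distance H = f²/(N·c) + f = 6²/(13 × 0.007) + 6 = 36/0.091 + 6 ≈ 401.6 mm ≈ 0.402 m.
Far limit Df = s·(H − f)/(H − s) = 320 × (401.6 − 6) / (401.6 − 320) = 320 × 395.6 / 81.6 ≈ 1551.3 mm ≈ 1.55 m.

1.55 m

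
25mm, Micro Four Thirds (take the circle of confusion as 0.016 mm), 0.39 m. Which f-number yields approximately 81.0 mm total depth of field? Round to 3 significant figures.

Write h = H − f = f²/(N·c). The thin-lens limits are Dn = s·h/(h + (s−f)) and Df = s·h/(h − (s−f)), so DoF = Df − Dn = 2·s·(s−f)·h / (h² − (s−f)²).
That is a quadratic in h: DoF·h² − 2·s·(s−f)·h − DoF·(s−f)² = 0 ⇒ h = (s−f)·(s + √(s² + DoF²)) / DoF = 365 × (390 + √(390² + 81²)) / 81 = 365 × (390 + 398.323) / 81 ≈ 3552.3 mm.
Then N = f²/(c·h) = 25² / (0.016 × 3552.3) = 625 / 56.837 ≈ 11.

f/11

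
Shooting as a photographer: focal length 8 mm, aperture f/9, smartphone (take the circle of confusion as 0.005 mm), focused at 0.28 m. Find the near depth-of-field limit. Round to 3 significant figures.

235 mm

Hyperfocal distance H = f²/(N·c) + f = 8²/(9 × 0.005) + 8 = 64/0.045 + 8 ≈ 1430.2 mm ≈ 1.430 m.
Near limit Dn = s·(H − f)/(H + s − 2f) = 280 × (1430.2 − 8) / (1430.2 + 280 − 2 × 8) = 280 × 1422.2 / 1694.2 ≈ 235.05 mm.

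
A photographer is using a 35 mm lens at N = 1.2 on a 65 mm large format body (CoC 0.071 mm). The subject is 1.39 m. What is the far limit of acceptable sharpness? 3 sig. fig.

Hyperfocal distance H = f²/(N·c) + f = 35²/(1.2 × 0.071) + 35 = 1225/0.0852 + 35 ≈ 14412.9 mm ≈ 14.41 m.
Far limit Df = s·(H − f)/(H − s) = 1390 × (14412.9 − 35) / (14412.9 − 1390) = 1390 × 14377.9 / 13022.9 ≈ 1534.6 mm ≈ 1.53 m.

1.53 m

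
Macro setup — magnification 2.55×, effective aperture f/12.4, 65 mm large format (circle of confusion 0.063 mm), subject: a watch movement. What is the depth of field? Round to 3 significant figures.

At magnification m, DoF ≈ 2·N_eff·c/m² = 2 × 12.4 × 0.063 / 2.55² = 1.562 / 6.502 ≈ 0.24 mm.

0.240 mm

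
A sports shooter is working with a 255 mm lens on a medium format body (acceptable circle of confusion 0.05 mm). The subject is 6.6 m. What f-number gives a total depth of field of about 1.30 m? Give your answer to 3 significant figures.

f/20

Write h = H − f = f²/(N·c). The thin-lens limits are Dn = s·h/(h + (s−f)) and Df = s·h/(h − (s−f)), so DoF = Df − Dn = 2·s·(s−f)·h / (h² − (s−f)²).
That is a quadratic in h: DoF·h² − 2·s·(s−f)·h − DoF·(s−f)² = 0 ⇒ h = (s−f)·(s + √(s² + DoF²)) / DoF = 6345 × (6600 + √(6600² + 1300²)) / 1300 = 6345 × (6600 + 6726.81) / 1300 ≈ 65045 mm.
Then N = f²/(c·h) = 255² / (0.05 × 65045) = 65025 / 3252.3 ≈ 20.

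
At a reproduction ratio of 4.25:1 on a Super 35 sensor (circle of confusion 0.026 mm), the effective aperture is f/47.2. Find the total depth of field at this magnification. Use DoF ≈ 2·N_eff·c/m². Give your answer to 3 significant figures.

At magnification m, DoF ≈ 2·N_eff·c/m² = 2 × 47.2 × 0.026 / 4.25² = 2.454 / 18.06 ≈ 0.136 mm.

0.136 mm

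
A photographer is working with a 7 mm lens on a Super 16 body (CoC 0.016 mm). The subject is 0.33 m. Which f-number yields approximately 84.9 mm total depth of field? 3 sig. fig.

Write h = H − f = f²/(N·c). The thin-lens limits are Dn = s·h/(h + (s−f)) and Df = s·h/(h − (s−f)), so DoF = Df − Dn = 2·s·(s−f)·h / (h² − (s−f)²).
That is a quadratic in h: DoF·h² − 2·s·(s−f)·h − DoF·(s−f)² = 0 ⇒ h = (s−f)·(s + √(s² + DoF²)) / DoF = 323 × (330 + √(330² + 84.9²)) / 84.9 = 323 × (330 + 340.746) / 84.9 ≈ 2551.8 mm.
Then N = f²/(c·h) = 7² / (0.016 × 2551.8) = 49 / 40.829 ≈ 1.20.

f/1.20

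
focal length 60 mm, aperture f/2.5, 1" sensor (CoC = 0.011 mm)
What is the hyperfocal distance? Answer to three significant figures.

131 m

Hyperfocal distance H = f²/(N·c) + f = 60²/(2.5 × 0.011) + 60 = 3600/0.0275 + 60 ≈ 130969.1 mm ≈ 131 m.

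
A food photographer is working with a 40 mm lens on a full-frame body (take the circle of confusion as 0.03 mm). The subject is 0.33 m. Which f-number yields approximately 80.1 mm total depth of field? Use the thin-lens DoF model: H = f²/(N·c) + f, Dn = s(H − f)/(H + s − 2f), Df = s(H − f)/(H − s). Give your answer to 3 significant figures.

Write h = H − f = f²/(N·c). The thin-lens limits are Dn = s·h/(h + (s−f)) and Df = s·h/(h − (s−f)), so DoF = Df − Dn = 2·s·(s−f)·h / (h² − (s−f)²).
That is a quadratic in h: DoF·h² − 2·s·(s−f)·h − DoF·(s−f)² = 0 ⇒ h = (s−f)·(s + √(s² + DoF²)) / DoF = 290 × (330 + √(330² + 80.1²)) / 80.1 = 290 × (330 + 339.582) / 80.1 ≈ 2424.2 mm.
Then N = f²/(c·h) = 40² / (0.03 × 2424.2) = 1600 / 72.726 ≈ 22.

f/22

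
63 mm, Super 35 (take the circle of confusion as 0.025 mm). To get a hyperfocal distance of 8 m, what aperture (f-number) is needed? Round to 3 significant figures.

Rearrange H = f²/(N·c) + f for N: N = f² / ((H − f)·c).
N = 63² / ((8000 − 63) × 0.025) = 3969 / 198.4 ≈ 20.

f/20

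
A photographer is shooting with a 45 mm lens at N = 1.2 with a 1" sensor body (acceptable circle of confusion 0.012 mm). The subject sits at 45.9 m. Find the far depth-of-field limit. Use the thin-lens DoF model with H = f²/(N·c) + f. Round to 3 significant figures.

Hyperfocal distance H = f²/(N·c) + f = 45²/(1.2 × 0.012) + 45 = 2025/0.0144 + 45 ≈ 140670.0 mm ≈ 140.7 m.
Far limit Df = s·(H − f)/(H − s) = 45900 × (140670.0 − 45) / (140670.0 − 45900) = 45900 × 140625.0 / 94770.0 ≈ 68109 mm ≈ 68.1 m.

68.1 m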